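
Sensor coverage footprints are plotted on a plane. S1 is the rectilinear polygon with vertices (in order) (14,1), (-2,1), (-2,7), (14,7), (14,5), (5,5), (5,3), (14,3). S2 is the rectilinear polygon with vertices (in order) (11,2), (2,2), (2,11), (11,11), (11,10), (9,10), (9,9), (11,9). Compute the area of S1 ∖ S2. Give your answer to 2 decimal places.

|S1| = 78, |S1∩S2| = 33.
|S1 ∖ S2| = |S1| − |S1∩S2| = 78 − 33 = 45.00.

45.00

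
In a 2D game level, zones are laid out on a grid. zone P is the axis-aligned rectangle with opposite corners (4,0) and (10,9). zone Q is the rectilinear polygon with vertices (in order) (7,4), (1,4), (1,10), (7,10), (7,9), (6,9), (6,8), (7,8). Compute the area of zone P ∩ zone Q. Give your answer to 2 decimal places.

14.00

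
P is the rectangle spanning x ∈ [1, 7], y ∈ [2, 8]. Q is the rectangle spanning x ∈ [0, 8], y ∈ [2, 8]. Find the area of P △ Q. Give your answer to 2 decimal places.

|P∩Q|: x∈[1,7], y∈[2,8] → 6·6 = 36.
|P △ Q| = |P| + |Q| − 2·|P∩Q| = 36 + 48 − 72 = 12.00.

12.00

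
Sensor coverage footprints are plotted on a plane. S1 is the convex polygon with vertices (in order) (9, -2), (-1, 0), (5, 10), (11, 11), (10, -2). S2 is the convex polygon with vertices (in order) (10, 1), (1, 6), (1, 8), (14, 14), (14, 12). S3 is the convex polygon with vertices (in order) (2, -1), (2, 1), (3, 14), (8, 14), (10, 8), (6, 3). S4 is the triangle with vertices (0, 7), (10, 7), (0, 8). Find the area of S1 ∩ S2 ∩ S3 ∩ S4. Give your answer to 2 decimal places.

2.15

The intersection is the polygon with vertices (9.2,7), (3.2,7), (3.585,7.641), (9.259,7.074).
By the shoelace formula its area is 2.15.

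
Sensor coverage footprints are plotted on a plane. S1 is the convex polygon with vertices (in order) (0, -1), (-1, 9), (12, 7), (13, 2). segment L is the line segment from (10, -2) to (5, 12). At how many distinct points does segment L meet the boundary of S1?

2

The segment meets the boundary at (6.483,7.849), (8.909,1.056).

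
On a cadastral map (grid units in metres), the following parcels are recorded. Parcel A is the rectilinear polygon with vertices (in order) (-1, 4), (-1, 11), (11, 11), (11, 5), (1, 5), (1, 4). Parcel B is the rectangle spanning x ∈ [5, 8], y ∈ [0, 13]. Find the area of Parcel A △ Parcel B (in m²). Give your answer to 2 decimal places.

77.00

|Parcel A| = 74, |Parcel B| = 39, |Parcel A∩Parcel B| = 18.
|Parcel A △ Parcel B| = |Parcel A| + |Parcel B| − 2·|Parcel A∩Parcel B| = 74 + 39 − 36 = 77.00.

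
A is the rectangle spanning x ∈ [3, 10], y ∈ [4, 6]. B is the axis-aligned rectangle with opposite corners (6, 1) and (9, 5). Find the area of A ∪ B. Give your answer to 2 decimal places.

23.00

By inclusion–exclusion:
Individual areas: |A| = 14, |B| = 12.
|A∩B|: x∈[6,9], y∈[4,5] → 3·1 = 3.
|A ∪ B| = 26 − 3 = 23.00.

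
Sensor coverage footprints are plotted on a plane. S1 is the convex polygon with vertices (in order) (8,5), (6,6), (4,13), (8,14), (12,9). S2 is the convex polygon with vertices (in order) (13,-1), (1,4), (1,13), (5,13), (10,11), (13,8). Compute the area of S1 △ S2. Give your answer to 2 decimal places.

94.50

|S1| = 42, |S2| = 122.5, |S1∩S2| = 35.
|S1 △ S2| = |S1| + |S2| − 2·|S1∩S2| = 42 + 122.5 − 70 = 94.50.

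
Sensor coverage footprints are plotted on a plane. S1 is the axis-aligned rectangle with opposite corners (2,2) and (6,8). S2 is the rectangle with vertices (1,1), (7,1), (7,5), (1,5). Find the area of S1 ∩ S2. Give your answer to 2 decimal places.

|S1∩S2|: x∈[2,6], y∈[2,5] → 4·3 = 12.

12.00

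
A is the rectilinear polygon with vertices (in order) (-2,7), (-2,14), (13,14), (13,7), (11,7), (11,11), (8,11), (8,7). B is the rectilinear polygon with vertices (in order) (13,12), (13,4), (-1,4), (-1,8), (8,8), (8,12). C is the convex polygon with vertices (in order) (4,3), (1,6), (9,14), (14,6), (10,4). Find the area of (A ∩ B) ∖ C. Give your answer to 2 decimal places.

|A ∩ B| = 22.
|(A ∩ B) ∩ C| = 12.4625.
|(A ∩ B) ∖ C| = 22 − 12.4625 = 9.54.

9.54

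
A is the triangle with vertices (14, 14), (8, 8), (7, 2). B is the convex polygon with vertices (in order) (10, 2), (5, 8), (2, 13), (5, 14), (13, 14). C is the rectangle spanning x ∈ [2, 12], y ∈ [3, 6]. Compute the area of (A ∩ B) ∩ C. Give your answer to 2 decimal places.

2.01

The region (A ∩ B) ∩ C is the polygon with vertices (8.235,4.118), (7.5,5), (7.667,6), (9.333,6).
By the shoelace formula its area is 2.01.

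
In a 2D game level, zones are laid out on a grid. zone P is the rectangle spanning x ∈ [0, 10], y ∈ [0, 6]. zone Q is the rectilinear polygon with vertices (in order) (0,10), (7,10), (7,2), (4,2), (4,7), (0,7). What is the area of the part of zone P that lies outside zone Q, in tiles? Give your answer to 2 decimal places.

|zone P| = 60, |zone P∩zone Q| = 12.
|zone P ∖ zone Q| = |zone P| − |zone P∩zone Q| = 60 − 12 = 48.00.

48.00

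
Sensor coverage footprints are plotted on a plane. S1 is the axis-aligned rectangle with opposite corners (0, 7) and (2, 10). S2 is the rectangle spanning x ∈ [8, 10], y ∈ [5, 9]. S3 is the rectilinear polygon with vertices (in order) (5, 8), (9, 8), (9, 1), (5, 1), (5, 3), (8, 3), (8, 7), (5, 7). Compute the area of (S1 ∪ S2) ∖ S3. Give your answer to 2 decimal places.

|S1 ∪ S2| = 14.
|(S1 ∪ S2) ∩ S3| = 3.
|(S1 ∪ S2) ∖ S3| = 14 − 3 = 11.00.

11.00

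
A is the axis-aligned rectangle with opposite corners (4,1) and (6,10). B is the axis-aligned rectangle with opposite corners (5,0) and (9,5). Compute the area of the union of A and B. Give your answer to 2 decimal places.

34.00

By inclusion–exclusion:
Individual areas: |A| = 18, |B| = 20.
|A∩B|: x∈[5,6], y∈[1,5] → 1·4 = 4.
|A ∪ B| = 38 − 4 = 34.00.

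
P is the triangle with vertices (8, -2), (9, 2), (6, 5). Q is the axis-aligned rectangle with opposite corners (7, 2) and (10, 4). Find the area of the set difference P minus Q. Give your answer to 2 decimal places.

5.50

|P| = 7.5, |P∩Q| = 2.
|P ∖ Q| = |P| − |P∩Q| = 7.5 − 2 = 5.50.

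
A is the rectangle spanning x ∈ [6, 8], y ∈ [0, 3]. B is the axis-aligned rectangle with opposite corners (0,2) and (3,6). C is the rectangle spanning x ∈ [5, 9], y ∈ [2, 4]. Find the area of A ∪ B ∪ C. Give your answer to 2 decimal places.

By inclusion–exclusion:
Individual areas: |A| = 6, |B| = 12, |C| = 8.
|A∩B| = 0 (no overlap).
|A∩C|: x∈[6,8], y∈[2,3] → 2·1 = 2.
|B∩C| = 0 (no overlap).
|A∩B∩C| = 0.
|A ∪ B ∪ C| = 26 − 2 + 0 = 24.00.

24.00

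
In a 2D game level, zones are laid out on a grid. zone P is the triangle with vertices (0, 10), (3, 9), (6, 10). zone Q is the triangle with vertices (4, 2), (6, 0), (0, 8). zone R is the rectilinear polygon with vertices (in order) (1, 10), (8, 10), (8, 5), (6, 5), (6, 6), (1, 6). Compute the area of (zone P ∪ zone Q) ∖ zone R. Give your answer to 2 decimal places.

2.08

|zone P ∪ zone Q| = 5.
|(zone P ∪ zone Q) ∩ zone R| = 2.9167.
|(zone P ∪ zone Q) ∖ zone R| = 5 − 2.9167 = 2.08.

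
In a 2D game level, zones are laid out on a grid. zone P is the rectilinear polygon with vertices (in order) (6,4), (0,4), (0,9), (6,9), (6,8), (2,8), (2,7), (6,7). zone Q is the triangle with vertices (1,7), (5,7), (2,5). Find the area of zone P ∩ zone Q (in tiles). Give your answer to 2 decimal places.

The intersection is the polygon with vertices (5,7), (2,5), (1,7), (2,7).
By the shoelace formula its area is 4.00.

4.00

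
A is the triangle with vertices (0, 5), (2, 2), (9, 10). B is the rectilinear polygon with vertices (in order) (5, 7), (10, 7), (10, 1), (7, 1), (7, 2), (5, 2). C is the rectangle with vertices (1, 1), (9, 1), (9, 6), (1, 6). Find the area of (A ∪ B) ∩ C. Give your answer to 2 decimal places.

27.93

|A ∪ B| = 45.4196.
|(A ∪ B) ∩ C| = 27.93.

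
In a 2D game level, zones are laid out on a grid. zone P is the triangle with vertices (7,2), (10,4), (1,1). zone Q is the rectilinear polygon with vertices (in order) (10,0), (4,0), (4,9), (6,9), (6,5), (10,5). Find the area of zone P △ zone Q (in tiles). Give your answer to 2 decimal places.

35.00

|zone P| = 4.5, |zone Q| = 38, |zone P∩zone Q| = 3.75.
|zone P △ zone Q| = |zone P| + |zone Q| − 2·|zone P∩zone Q| = 4.5 + 38 − 7.5 = 35.00.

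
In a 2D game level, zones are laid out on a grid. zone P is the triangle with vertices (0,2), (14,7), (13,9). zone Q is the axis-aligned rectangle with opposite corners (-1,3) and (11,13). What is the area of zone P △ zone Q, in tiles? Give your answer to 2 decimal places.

115.50

|zone P| = 16.5, |zone Q| = 120, |zone P∩zone Q| = 10.4984.
|zone P △ zone Q| = |zone P| + |zone Q| − 2·|zone P∩zone Q| = 16.5 + 120 − 20.9967 = 115.50.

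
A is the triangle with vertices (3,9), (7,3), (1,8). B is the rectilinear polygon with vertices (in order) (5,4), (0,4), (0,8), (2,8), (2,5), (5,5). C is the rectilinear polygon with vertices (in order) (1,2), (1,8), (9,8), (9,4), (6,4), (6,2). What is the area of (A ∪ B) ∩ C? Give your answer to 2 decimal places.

12.93

The region (A ∪ B) ∩ C has outer boundary with vertices (5,4.667), (5,4), (1,4), (1,8), (3.667,8), (6.333,4), (6,4), (6,3.833) (shoelace area 15.75).
It has a hole with vertices (2,5), (4.6,5), (2,7.167) (area 2.82).
Net area = 15.75 − 2.82 = 12.93.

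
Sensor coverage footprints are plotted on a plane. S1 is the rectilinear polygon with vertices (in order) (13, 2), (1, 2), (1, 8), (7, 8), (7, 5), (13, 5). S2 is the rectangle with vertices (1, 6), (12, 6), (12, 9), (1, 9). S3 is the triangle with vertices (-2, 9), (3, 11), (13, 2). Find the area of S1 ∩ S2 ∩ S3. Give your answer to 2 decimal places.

The intersection is the polygon with vertices (6.333,8), (7,7.4), (7,6), (4.429,6), (1,7.6), (1,8).
By the shoelace formula its area is 9.06.

9.06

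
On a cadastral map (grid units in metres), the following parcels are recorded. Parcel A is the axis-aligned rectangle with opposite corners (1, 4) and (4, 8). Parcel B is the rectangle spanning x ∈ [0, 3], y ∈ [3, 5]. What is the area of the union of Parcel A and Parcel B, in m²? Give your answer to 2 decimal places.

By inclusion–exclusion:
Individual areas: |Parcel A| = 12, |Parcel B| = 6.
|Parcel A∩Parcel B|: x∈[1,3], y∈[4,5] → 2·1 = 2.
|Parcel A ∪ Parcel B| = 18 − 2 = 16.00.

16.00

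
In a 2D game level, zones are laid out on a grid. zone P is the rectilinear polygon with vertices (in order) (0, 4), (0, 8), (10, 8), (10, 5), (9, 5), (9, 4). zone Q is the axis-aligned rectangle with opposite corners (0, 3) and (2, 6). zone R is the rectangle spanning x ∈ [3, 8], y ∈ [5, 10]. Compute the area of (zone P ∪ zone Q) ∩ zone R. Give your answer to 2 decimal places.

The region (zone P ∪ zone Q) ∩ zone R is the polygon with vertices (8,8), (8,5), (3,5), (3,8).
By the shoelace formula its area is 15.00.

15.00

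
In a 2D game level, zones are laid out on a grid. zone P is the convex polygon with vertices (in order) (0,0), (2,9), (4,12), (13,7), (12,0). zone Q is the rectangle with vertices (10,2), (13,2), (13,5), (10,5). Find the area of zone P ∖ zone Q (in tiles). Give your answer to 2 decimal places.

104.50

|zone P| = 112, |zone P∩zone Q| = 7.5.
|zone P ∖ zone Q| = |zone P| − |zone P∩zone Q| = 112 − 7.5 = 104.50.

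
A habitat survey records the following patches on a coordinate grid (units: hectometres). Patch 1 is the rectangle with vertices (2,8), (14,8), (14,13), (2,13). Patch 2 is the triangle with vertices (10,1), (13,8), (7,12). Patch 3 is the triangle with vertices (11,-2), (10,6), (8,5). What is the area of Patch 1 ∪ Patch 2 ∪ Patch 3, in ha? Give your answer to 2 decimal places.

81.47

By inclusion–exclusion:
Individual areas: |Patch 1| = 60, |Patch 2| = 27, |Patch 3| = 8.5.
|Patch 1∩Patch 2| = 9.8182.
|Patch 1∩Patch 3| = 0.
|Patch 2∩Patch 3| = 4.2097.
|Patch 1∩Patch 2∩Patch 3| = 0.
|Patch 1 ∪ Patch 2 ∪ Patch 3| = 95.5 − 14.0279 + 0 = 81.47.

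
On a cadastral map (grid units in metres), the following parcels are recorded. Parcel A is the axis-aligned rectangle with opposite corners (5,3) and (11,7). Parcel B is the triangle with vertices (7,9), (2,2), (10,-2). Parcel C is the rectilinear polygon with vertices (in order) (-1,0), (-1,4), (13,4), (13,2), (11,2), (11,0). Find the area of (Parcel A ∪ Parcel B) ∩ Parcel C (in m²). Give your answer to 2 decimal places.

The region (Parcel A ∪ Parcel B) ∩ Parcel C is the polygon with vertices (11,3), (8.636,3), (9.454,0), (6,0), (2,2), (3.429,4), (11,4).
By the shoelace formula its area is 24.71.

24.71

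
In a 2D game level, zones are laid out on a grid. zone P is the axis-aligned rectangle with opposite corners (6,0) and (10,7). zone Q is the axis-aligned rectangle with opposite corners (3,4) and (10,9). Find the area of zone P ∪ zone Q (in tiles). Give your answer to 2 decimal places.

By inclusion–exclusion:
Individual areas: |zone P| = 28, |zone Q| = 35.
|zone P∩zone Q|: x∈[6,10], y∈[4,7] → 4·3 = 12.
|zone P ∪ zone Q| = 63 − 12 = 51.00.

51.00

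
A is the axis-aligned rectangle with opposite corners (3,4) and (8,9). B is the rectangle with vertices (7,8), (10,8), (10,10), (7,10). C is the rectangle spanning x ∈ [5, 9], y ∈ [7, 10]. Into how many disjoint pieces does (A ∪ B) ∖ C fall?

2

(A ∪ B) ∖ C splits into 2 disjoint pieces (area 19, area 2).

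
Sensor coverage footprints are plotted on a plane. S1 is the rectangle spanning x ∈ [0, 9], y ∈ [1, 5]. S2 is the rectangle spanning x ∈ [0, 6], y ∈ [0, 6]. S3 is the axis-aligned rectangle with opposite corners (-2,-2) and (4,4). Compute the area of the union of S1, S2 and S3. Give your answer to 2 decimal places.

68.00

By inclusion–exclusion:
Individual areas: |S1| = 36, |S2| = 36, |S3| = 36.
|S1∩S2|: x∈[0,6], y∈[1,5] → 6·4 = 24.
|S1∩S3|: x∈[0,4], y∈[1,4] → 4·3 = 12.
|S2∩S3|: x∈[0,4], y∈[0,4] → 4·4 = 16.
|S1∩S2∩S3| = 12.
|S1 ∪ S2 ∪ S3| = 108 − 52 + 12 = 68.00.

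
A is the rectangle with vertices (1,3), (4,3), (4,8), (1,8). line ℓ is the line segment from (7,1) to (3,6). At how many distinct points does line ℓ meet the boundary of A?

1

The segment meets the boundary at (4,4.75).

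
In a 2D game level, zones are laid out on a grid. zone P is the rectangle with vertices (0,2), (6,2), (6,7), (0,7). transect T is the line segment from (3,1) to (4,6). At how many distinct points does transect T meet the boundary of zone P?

The segment meets the boundary at (3.2,2).

1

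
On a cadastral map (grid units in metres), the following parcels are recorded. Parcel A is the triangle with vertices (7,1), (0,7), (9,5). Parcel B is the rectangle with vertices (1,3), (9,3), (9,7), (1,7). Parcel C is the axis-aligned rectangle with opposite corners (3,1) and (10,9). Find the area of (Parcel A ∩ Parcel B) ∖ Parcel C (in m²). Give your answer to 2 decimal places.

2.54

|Parcel A ∩ Parcel B| = 16.3492.
|(Parcel A ∩ Parcel B) ∩ Parcel C| = 13.8095.
|(Parcel A ∩ Parcel B) ∖ Parcel C| = 16.3492 − 13.8095 = 2.54.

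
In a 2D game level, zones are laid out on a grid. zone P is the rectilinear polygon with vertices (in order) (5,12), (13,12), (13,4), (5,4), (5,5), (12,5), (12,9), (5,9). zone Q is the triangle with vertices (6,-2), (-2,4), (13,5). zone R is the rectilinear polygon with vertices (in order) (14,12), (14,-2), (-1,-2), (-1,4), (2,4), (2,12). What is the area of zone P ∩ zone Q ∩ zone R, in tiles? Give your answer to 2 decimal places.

The intersection is the polygon with vertices (5,4.467), (13,5), (12,4), (5,4).
By the shoelace formula its area is 5.37.

5.37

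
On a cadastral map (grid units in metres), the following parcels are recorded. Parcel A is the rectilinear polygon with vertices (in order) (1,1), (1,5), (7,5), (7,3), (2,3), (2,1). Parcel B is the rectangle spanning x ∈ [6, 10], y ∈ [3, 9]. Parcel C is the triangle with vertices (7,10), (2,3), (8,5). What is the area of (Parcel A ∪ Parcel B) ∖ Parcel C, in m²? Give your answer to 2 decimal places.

25.09

|Parcel A ∪ Parcel B| = 36.
|(Parcel A ∪ Parcel B) ∩ Parcel C| = 10.9143.
|(Parcel A ∪ Parcel B) ∖ Parcel C| = 36 − 10.9143 = 25.09.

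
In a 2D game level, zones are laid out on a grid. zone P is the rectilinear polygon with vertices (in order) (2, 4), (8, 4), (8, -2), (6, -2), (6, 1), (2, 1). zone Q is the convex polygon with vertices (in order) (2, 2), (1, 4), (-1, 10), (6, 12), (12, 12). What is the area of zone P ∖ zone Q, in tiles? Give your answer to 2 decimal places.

22.00

|zone P| = 24, |zone P∩zone Q| = 2.
|zone P ∖ zone Q| = |zone P| − |zone P∩zone Q| = 24 − 2 = 22.00.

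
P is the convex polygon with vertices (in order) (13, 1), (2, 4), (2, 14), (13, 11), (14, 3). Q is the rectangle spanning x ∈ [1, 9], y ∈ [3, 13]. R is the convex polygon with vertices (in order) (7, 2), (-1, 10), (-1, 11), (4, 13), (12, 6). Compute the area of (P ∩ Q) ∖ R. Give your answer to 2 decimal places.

|P ∩ Q| = 66.6515.
|(P ∩ Q) ∩ R| = 50.0375.
|(P ∩ Q) ∖ R| = 66.6515 − 50.0375 = 16.61.

16.61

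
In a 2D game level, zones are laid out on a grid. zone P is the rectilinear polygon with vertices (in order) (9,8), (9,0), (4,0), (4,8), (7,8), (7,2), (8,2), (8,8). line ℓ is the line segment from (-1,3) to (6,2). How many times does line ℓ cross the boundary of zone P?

The segment meets the boundary at (4,2.286).

1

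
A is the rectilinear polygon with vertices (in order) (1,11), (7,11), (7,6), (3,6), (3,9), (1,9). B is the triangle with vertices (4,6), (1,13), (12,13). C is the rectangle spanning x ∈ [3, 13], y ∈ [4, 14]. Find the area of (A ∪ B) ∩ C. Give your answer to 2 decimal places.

The region (A ∪ B) ∩ C is the polygon with vertices (12,13), (7,8.625), (7,6), (4,6), (3,6), (3,8.333), (3,13).
By the shoelace formula its area is 38.94.

38.94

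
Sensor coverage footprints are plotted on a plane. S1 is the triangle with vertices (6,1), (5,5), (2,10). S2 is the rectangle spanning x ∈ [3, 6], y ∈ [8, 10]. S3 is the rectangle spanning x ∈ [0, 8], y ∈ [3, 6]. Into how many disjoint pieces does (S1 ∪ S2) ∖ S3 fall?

(S1 ∪ S2) ∖ S3 splits into 2 disjoint pieces (area 0.3889, area 7.2111).

2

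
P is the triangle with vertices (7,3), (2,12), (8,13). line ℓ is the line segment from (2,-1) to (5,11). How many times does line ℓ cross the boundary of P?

1

The segment meets the boundary at (4.241,7.966).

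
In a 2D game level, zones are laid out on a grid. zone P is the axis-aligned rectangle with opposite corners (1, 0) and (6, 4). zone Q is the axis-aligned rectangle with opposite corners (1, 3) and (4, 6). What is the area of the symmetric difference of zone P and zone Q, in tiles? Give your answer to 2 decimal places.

|zone P∩zone Q|: x∈[1,4], y∈[3,4] → 3·1 = 3.
|zone P △ zone Q| = |zone P| + |zone Q| − 2·|zone P∩zone Q| = 20 + 9 − 6 = 23.00.

23.00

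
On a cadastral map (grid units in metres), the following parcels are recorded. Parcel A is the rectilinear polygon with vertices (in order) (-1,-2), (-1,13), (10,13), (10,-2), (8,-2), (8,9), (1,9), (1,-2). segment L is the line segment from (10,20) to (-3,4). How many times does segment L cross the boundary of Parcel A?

The segment meets the boundary at (1,8.923), (1.062,9), (-1,6.462), (4.312,13).

4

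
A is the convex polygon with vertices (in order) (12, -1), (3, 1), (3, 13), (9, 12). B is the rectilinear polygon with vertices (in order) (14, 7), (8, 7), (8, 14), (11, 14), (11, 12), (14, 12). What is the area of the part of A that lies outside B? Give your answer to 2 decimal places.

83.53

|A| = 91.5, |A∩B| = 7.9679.
|A ∖ B| = |A| − |A∩B| = 91.5 − 7.9679 = 83.53.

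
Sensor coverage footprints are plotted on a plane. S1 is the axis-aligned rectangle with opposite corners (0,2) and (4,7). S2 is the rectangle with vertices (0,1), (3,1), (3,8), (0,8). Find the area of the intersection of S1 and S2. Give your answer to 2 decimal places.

|S1∩S2|: x∈[0,3], y∈[2,7] → 3·5 = 15.

15.00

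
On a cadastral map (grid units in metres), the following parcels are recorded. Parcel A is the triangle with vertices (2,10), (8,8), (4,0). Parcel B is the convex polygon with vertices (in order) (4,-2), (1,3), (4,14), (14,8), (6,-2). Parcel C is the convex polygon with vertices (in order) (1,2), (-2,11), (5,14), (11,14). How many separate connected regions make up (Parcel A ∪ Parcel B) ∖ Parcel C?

(Parcel A ∪ Parcel B) ∖ Parcel C splits into 2 disjoint pieces (area 0.1176, area 80.4744).

2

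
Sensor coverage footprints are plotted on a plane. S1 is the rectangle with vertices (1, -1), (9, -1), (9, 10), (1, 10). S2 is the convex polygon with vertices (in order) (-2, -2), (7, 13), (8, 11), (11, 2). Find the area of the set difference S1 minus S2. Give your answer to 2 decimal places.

|S1| = 88, |S1∩S2| = 63.3929.
|S1 ∖ S2| = |S1| − |S1∩S2| = 88 − 63.3929 = 24.61.

24.61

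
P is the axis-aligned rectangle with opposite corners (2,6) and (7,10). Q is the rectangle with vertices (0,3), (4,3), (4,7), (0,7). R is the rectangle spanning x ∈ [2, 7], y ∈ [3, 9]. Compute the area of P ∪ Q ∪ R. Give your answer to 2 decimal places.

43.00

By inclusion–exclusion:
Individual areas: |P| = 20, |Q| = 16, |R| = 30.
|P∩Q|: x∈[2,4], y∈[6,7] → 2·1 = 2.
|P∩R|: x∈[2,7], y∈[6,9] → 5·3 = 15.
|Q∩R|: x∈[2,4], y∈[3,7] → 2·4 = 8.
|P∩Q∩R| = 2.
|P ∪ Q ∪ R| = 66 − 25 + 2 = 43.00.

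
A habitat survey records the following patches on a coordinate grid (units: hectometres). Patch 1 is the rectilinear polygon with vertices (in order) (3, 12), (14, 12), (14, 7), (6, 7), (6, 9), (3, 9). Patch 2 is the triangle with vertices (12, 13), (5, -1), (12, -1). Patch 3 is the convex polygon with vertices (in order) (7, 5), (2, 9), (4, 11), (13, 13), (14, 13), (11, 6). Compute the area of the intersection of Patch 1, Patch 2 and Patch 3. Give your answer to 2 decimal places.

8.37

The intersection is the polygon with vertices (12,8.333), (11.429,7), (9,7), (11.5,12), (12,12).
By the shoelace formula its area is 8.37.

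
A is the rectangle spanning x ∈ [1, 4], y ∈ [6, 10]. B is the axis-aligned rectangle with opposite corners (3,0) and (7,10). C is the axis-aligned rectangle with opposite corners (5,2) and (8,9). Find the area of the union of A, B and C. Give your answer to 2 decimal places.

By inclusion–exclusion:
Individual areas: |A| = 12, |B| = 40, |C| = 21.
|A∩B|: x∈[3,4], y∈[6,10] → 1·4 = 4.
|A∩C| = 0 (no overlap).
|B∩C|: x∈[5,7], y∈[2,9] → 2·7 = 14.
|A∩B∩C| = 0.
|A ∪ B ∪ C| = 73 − 18 + 0 = 55.00.

55.00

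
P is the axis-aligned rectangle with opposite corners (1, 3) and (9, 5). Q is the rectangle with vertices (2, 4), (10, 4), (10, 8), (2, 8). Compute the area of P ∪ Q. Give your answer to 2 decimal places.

41.00

By inclusion–exclusion:
Individual areas: |P| = 16, |Q| = 32.
|P∩Q|: x∈[2,9], y∈[4,5] → 7·1 = 7.
|P ∪ Q| = 48 − 7 = 41.00.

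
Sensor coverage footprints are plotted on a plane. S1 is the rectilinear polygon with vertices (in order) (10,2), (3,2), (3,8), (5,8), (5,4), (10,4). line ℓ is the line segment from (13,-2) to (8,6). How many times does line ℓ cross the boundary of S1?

2

The segment meets the boundary at (9.25,4), (10,2.8).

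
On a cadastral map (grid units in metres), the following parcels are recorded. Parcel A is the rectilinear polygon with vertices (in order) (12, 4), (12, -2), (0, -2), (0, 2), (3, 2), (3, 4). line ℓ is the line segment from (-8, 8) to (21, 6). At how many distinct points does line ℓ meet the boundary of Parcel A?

0

The segment lies entirely outside Parcel A and never meets its boundary.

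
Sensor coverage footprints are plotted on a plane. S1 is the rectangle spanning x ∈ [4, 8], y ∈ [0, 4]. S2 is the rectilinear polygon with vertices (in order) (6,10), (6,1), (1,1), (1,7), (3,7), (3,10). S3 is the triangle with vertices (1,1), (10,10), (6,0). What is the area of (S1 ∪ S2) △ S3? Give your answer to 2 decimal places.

41.40

|S1 ∪ S2| = 49.
|(S1 ∪ S2) ∩ S3| = 17.3.
|(S1 ∪ S2) △ S3| = 49 + 27 − 34.6 = 41.40.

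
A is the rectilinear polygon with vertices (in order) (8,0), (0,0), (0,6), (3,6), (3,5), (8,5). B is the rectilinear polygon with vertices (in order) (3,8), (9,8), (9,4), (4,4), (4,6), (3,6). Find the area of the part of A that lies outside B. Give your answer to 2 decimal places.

39.00

|A| = 43, |A∩B| = 4.
|A ∖ B| = |A| − |A∩B| = 43 − 4 = 39.00.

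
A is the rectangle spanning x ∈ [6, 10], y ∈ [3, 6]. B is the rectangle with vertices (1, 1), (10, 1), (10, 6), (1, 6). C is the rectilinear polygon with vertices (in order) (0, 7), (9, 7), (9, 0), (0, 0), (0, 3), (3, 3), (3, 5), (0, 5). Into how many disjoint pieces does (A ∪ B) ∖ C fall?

(A ∪ B) ∖ C splits into 2 disjoint pieces (area 5, area 4).

2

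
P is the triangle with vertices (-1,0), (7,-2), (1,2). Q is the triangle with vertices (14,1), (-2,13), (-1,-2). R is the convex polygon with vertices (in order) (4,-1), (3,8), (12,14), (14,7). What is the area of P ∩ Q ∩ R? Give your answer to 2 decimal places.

The intersection is the polygon with vertices (4.682,-0.455), (4,-1), (3.88,0.08).
By the shoelace formula its area is 0.40.

0.40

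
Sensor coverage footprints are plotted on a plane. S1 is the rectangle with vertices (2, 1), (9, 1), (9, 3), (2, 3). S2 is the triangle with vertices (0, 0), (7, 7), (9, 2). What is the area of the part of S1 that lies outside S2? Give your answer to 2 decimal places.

|S1| = 14, |S1∩S2| = 11.05.
|S1 ∖ S2| = |S1| − |S1∩S2| = 14 − 11.05 = 2.95.

2.95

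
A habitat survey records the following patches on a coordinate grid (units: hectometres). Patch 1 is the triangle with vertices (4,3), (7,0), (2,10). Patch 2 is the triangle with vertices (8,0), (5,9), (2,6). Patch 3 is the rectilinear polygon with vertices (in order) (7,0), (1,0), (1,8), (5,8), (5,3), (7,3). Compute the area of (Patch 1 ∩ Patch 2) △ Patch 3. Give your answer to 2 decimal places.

|Patch 1 ∩ Patch 2| = 3.9111.
|(Patch 1 ∩ Patch 2) ∩ Patch 3| = 3.6611.
|(Patch 1 ∩ Patch 2) △ Patch 3| = 3.9111 + 38 − 7.3222 = 34.59.

34.59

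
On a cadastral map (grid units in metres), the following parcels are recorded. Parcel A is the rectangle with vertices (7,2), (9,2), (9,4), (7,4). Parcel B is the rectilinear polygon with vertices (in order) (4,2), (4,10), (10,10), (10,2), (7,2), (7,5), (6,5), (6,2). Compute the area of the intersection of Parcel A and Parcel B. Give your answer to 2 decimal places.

The intersection is the polygon with vertices (9,4), (9,2), (7,2), (7,4).
By the shoelace formula its area is 4.00.

4.00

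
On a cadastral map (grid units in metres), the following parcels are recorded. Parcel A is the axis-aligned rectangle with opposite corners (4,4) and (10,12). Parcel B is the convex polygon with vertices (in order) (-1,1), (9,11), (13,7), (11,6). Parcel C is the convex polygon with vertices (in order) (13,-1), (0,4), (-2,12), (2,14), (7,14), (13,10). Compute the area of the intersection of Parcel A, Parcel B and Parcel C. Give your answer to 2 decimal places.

25.99

The intersection is the polygon with vertices (6.2,4), (4,4), (4,6), (9,11), (10,10), (10,5.583).
By the shoelace formula its area is 25.99.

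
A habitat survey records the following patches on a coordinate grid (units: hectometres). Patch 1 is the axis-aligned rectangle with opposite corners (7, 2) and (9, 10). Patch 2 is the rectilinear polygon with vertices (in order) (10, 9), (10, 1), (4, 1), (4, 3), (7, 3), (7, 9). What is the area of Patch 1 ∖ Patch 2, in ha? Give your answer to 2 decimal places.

|Patch 1| = 16, |Patch 1∩Patch 2| = 14.
|Patch 1 ∖ Patch 2| = |Patch 1| − |Patch 1∩Patch 2| = 16 − 14 = 2.00.

2.00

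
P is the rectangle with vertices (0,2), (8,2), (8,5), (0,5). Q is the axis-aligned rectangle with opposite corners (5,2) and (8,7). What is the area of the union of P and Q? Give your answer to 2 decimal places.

30.00

By inclusion–exclusion:
Individual areas: |P| = 24, |Q| = 15.
|P∩Q|: x∈[5,8], y∈[2,5] → 3·3 = 9.
|P ∪ Q| = 39 − 9 = 30.00.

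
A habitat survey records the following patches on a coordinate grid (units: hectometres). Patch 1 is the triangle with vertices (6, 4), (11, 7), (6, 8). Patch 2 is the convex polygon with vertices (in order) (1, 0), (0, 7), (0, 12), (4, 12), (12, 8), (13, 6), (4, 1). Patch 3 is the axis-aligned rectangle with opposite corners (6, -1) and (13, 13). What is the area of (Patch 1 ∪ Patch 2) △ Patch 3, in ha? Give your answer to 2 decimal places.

125.28

|Patch 1 ∪ Patch 2| = 98.5.
|(Patch 1 ∪ Patch 2) ∩ Patch 3| = 35.6111.
|(Patch 1 ∪ Patch 2) △ Patch 3| = 98.5 + 98 − 71.2222 = 125.28.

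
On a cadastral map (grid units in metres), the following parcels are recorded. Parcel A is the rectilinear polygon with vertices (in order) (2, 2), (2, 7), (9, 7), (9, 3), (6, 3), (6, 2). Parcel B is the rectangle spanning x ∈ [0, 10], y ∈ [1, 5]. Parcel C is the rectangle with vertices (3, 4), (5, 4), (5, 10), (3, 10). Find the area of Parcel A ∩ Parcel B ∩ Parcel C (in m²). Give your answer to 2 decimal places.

The intersection is the polygon with vertices (5,5), (5,4), (3,4), (3,5).
By the shoelace formula its area is 2.00.

2.00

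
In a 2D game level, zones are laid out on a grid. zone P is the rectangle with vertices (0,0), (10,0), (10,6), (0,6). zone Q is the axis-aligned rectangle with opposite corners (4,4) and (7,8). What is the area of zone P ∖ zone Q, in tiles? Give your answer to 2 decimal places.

|zone P∩zone Q|: x∈[4,7], y∈[4,6] → 3·2 = 6.
|zone P| = 60.
|zone P ∖ zone Q| = |zone P| − |zone P∩zone Q| = 60 − 6 = 54.00.

54.00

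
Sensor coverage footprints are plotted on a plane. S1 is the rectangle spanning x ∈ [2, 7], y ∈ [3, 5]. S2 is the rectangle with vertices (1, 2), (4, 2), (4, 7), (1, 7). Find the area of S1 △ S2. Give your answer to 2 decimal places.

|S1∩S2|: x∈[2,4], y∈[3,5] → 2·2 = 4.
|S1 △ S2| = |S1| + |S2| − 2·|S1∩S2| = 10 + 15 − 8 = 17.00.

17.00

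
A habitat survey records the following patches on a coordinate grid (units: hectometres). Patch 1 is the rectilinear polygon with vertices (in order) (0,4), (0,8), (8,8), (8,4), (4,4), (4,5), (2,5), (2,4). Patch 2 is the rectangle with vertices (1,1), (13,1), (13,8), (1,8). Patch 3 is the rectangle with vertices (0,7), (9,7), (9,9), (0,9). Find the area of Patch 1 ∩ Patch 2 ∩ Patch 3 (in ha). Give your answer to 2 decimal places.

7.00

The intersection is the polygon with vertices (8,7), (1,7), (1,8), (8,8).
By the shoelace formula its area is 7.00.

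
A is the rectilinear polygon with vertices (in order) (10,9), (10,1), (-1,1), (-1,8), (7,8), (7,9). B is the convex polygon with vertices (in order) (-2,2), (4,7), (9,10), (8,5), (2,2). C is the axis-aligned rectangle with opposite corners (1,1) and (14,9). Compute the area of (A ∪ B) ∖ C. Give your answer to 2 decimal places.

|A ∪ B| = 81.6833.
|(A ∪ B) ∩ C| = 66.5333.
|(A ∪ B) ∖ C| = 81.6833 − 66.5333 = 15.15.

15.15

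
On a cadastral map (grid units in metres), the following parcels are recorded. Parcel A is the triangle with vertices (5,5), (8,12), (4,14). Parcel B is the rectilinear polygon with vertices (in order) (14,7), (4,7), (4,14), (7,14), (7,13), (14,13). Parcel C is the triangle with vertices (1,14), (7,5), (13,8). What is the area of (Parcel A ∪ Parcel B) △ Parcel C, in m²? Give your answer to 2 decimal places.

|Parcel A ∪ Parcel B| = 64.0794.
|(Parcel A ∪ Parcel B) ∩ Parcel C| = 26.1832.
|(Parcel A ∪ Parcel B) △ Parcel C| = 64.0794 + 36 − 52.3665 = 47.71.

47.71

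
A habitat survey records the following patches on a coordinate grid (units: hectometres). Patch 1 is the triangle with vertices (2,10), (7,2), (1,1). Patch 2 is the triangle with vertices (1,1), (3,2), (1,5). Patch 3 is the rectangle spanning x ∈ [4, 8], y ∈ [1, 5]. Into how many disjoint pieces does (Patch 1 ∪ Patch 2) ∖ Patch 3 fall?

(Patch 1 ∪ Patch 2) ∖ Patch 3 is a single connected region.

1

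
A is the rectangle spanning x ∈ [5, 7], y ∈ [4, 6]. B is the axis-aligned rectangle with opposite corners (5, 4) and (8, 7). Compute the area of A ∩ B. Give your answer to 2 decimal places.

|A∩B|: x∈[5,7], y∈[4,6] → 2·2 = 4.

4.00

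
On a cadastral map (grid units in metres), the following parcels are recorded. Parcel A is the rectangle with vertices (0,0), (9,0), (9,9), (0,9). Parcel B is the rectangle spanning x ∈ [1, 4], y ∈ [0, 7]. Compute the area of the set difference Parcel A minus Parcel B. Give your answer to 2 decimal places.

|Parcel A∩Parcel B|: x∈[1,4], y∈[0,7] → 3·7 = 21.
|Parcel A| = 81.
|Parcel A ∖ Parcel B| = |Parcel A| − |Parcel A∩Parcel B| = 81 − 21 = 60.00.

60.00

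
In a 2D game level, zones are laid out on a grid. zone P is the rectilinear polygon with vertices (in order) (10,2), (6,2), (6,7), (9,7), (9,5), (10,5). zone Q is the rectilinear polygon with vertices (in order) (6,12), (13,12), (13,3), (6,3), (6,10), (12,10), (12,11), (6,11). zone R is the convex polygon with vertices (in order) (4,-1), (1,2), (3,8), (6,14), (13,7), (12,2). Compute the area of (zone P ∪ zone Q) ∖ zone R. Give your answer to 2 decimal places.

11.60

|zone P ∪ zone Q| = 61.
|(zone P ∪ zone Q) ∩ zone R| = 49.4.
|(zone P ∪ zone Q) ∖ zone R| = 61 − 49.4 = 11.60.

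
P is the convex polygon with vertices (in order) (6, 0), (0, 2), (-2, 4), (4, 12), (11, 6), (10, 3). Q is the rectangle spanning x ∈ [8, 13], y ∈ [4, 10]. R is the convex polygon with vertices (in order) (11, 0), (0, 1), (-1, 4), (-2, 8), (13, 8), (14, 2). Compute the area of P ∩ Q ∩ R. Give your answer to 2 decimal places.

9.00

The intersection is the polygon with vertices (10.333,4), (8,4), (8,8), (8.667,8), (11,6).
By the shoelace formula its area is 9.00.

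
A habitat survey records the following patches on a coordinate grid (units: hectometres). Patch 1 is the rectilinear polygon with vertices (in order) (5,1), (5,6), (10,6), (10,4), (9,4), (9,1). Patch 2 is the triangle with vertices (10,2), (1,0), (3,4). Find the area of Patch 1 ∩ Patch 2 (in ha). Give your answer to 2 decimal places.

The intersection is the polygon with vertices (5,3.429), (9,2.286), (9,1.778), (5.5,1), (5,1).
By the shoelace formula its area is 6.07.

6.07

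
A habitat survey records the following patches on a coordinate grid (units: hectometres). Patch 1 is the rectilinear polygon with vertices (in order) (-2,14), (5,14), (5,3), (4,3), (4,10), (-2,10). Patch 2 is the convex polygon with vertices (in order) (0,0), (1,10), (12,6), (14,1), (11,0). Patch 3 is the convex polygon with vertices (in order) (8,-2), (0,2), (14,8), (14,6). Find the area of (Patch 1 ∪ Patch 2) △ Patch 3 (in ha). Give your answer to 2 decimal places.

|Patch 1 ∪ Patch 2| = 127.7727.
|(Patch 1 ∪ Patch 2) ∩ Patch 3| = 46.7752.
|(Patch 1 ∪ Patch 2) △ Patch 3| = 127.7727 + 58 − 93.5504 = 92.22.

92.22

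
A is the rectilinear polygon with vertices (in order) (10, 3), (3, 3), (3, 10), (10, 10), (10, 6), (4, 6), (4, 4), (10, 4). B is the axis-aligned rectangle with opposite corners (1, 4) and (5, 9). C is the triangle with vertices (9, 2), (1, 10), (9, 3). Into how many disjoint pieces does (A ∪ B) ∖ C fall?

(A ∪ B) ∖ C splits into 3 disjoint pieces (area 20, area 25.4286, area 1.5714).

3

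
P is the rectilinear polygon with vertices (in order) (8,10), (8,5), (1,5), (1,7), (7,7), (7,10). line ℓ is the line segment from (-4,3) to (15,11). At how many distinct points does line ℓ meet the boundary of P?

The segment meets the boundary at (8,8.053), (7,7.632), (5.5,7), (1,5.105).

4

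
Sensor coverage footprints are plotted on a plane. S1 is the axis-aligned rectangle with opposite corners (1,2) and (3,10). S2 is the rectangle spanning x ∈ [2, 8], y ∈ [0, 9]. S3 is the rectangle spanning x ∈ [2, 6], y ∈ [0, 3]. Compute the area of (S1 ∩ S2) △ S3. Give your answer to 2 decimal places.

|S1 ∩ S2| = 7.
|(S1 ∩ S2) ∩ S3| = 1.
|(S1 ∩ S2) △ S3| = 7 + 12 − 2 = 17.00.

17.00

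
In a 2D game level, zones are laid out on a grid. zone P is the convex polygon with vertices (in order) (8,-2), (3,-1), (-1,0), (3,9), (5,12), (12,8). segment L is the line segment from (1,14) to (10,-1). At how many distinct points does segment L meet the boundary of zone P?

2

The segment meets the boundary at (9.04,0.6), (3.526,9.789).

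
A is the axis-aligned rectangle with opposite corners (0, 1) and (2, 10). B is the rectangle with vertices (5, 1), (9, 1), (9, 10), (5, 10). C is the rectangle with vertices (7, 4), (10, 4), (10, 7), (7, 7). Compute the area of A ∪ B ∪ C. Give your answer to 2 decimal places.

By inclusion–exclusion:
Individual areas: |A| = 18, |B| = 36, |C| = 9.
|A∩B| = 0 (no overlap).
|A∩C| = 0 (no overlap).
|B∩C|: x∈[7,9], y∈[4,7] → 2·3 = 6.
|A∩B∩C| = 0.
|A ∪ B ∪ C| = 63 − 6 + 0 = 57.00.

57.00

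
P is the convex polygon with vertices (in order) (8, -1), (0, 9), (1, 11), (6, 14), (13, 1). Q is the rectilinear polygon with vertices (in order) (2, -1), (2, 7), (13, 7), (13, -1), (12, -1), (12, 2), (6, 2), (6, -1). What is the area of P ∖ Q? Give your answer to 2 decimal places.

|P| = 93, |P∩Q| = 38.5077.
|P ∖ Q| = |P| − |P∩Q| = 93 − 38.5077 = 54.49.

54.49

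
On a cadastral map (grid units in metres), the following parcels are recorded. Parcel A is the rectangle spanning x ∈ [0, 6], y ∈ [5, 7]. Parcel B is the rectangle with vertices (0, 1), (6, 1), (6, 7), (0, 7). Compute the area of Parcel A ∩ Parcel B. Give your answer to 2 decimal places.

12.00

|Parcel A∩Parcel B|: x∈[0,6], y∈[5,7] → 6·2 = 12.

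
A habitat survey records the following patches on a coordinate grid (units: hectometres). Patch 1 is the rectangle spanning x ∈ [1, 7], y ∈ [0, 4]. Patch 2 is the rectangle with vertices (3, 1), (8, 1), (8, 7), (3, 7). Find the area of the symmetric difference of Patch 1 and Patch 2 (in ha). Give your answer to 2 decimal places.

30.00

|Patch 1∩Patch 2|: x∈[3,7], y∈[1,4] → 4·3 = 12.
|Patch 1 △ Patch 2| = |Patch 1| + |Patch 2| − 2·|Patch 1∩Patch 2| = 24 + 30 − 24 = 30.00.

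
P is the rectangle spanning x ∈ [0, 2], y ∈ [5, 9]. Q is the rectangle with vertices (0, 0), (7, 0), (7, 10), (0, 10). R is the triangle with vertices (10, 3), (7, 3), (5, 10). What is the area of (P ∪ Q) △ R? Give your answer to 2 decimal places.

72.10

|P ∪ Q| = 70.
|(P ∪ Q) ∩ R| = 4.2.
|(P ∪ Q) △ R| = 70 + 10.5 − 8.4 = 72.10.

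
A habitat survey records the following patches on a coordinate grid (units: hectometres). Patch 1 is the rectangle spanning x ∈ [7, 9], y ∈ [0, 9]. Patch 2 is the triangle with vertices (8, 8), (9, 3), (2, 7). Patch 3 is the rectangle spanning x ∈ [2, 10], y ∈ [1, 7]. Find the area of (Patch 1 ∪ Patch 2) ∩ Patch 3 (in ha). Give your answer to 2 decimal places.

19.14

The region (Patch 1 ∪ Patch 2) ∩ Patch 3 is the polygon with vertices (7,4.143), (2,7), (9,7), (9,3), (9,1), (7,1).
By the shoelace formula its area is 19.14.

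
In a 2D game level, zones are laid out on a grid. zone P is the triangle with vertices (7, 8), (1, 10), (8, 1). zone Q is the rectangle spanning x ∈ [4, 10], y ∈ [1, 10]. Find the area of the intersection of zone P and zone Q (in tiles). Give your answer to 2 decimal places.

The intersection is the polygon with vertices (7,8), (8,1), (4,6.143), (4,9).
By the shoelace formula its area is 15.71.

15.71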